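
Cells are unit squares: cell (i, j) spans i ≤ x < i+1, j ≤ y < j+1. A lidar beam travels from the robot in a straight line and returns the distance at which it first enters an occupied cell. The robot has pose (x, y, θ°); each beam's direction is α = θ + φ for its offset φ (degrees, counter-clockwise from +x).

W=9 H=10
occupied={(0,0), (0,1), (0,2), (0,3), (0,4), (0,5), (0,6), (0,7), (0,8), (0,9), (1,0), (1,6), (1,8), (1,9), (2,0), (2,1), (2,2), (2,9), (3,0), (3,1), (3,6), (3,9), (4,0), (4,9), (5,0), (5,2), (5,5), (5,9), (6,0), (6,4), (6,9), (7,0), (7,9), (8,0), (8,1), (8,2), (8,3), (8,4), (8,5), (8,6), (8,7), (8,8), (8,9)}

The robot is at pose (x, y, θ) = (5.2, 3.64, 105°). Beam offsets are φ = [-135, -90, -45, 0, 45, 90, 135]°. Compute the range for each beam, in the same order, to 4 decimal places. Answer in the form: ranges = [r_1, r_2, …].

ranges = [3.2332, 1.3909, 1.5704, 5.5491, 4.7200, 2.4728, 2.4000]

beam 1: φ=-135°, α=330°
  d=(0.8660,-0.5000)  start (5,3)  tX=0.9238 tY=1.2800  stride 1/|dx|=1.1547 1/|dy|=2.0000
    cross x-line → (6,3), t=0.9238
    cross y-line → (6,2), t=1.2800
    cross x-line → (7,2), t=2.0785
    cross x-line → (8,2), t=3.2332 (wall)
  → r_1 = 3.2332
beam 2: φ=-90°, α=15°
  d=(0.9659,0.2588)  start (5,3)  tX=0.8282 tY=1.3909  stride 1/|dx|=1.0353 1/|dy|=3.8637
    cross x-line → (6,3), t=0.8282
    cross y-line → (6,4), t=1.3909 (wall)
  → r_2 = 1.3909
beam 3: φ=-45°, α=60°
  d=(0.5000,0.8660)  start (5,3)  tX=1.6000 tY=0.4157  stride 1/|dx|=2.0000 1/|dy|=1.1547
    cross y-line → (5,4), t=0.4157
    cross y-line → (5,5), t=1.5704 (wall)
  → r_3 = 1.5704
beam 4: φ=0°, α=105°
  d=(-0.2588,0.9659)  start (5,3)  tX=0.7727 tY=0.3727  stride 1/|dx|=3.8637 1/|dy|=1.0353
    cross y-line → (5,4), t=0.3727
    cross x-line → (4,4), t=0.7727
    cross y-line → (4,5), t=1.4080
    cross y-line → (4,6), t=2.4433
    cross y-line → (4,7), t=3.4785
    cross y-line → (4,8), t=4.5138
    cross x-line → (3,8), t=4.6364
    cross y-line → (3,9), t=5.5491 (wall)
  → r_4 = 5.5491
beam 5: φ=45°, α=150°
  d=(-0.8660,0.5000)  start (5,3)  tX=0.2309 tY=0.7200  stride 1/|dx|=1.1547 1/|dy|=2.0000
    cross x-line → (4,3), t=0.2309
    cross y-line → (4,4), t=0.7200
    cross x-line → (3,4), t=1.3856
    cross x-line → (2,4), t=2.5403
    cross y-line → (2,5), t=2.7200
    cross x-line → (1,5), t=3.6950
    cross y-line → (1,6), t=4.7200 (wall)
  → r_5 = 4.7200
beam 6: φ=90°, α=195°
  d=(-0.9659,-0.2588)  start (5,3)  tX=0.2071 tY=2.4728  stride 1/|dx|=1.0353 1/|dy|=3.8637
    cross x-line → (4,3), t=0.2071
    cross x-line → (3,3), t=1.2423
    cross x-line → (2,3), t=2.2776
    cross y-line → (2,2), t=2.4728 (wall)
  → r_6 = 2.4728
beam 7: φ=135°, α=240°
  d=(-0.5000,-0.8660)  start (5,3)  tX=0.4000 tY=0.7390  stride 1/|dx|=2.0000 1/|dy|=1.1547
    cross x-line → (4,3), t=0.4000
    cross y-line → (4,2), t=0.7390
    cross y-line → (4,1), t=1.8937
    cross x-line → (3,1), t=2.4000 (wall)
  → r_7 = 2.4000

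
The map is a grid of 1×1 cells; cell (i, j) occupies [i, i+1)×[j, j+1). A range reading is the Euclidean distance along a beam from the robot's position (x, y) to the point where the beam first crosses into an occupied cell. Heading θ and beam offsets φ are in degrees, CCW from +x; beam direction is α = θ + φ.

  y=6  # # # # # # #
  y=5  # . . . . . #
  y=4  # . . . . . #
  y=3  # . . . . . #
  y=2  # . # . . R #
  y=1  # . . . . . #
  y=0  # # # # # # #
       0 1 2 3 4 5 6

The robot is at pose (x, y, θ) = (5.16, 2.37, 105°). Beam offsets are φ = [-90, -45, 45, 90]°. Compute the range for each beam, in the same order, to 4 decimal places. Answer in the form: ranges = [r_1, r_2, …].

beam 1: φ=-90°, α=15°
  dir = (cos 15°, sin 15°) = (0.9659, 0.2588); from cell (5,2)
  next x-line at t=0.8696, next y-line at t=2.4341; Δt_x=1.0353, Δt_y=3.8637
    x: enter (6,2) at t=0.8696 ← occupied
  → r_1 = 0.8696
beam 2: φ=-45°, α=60°
  dir = (cos 60°, sin 60°) = (0.5000, 0.8660); from cell (5,2)
  next x-line at t=1.6800, next y-line at t=0.7275; Δt_x=2.0000, Δt_y=1.1547
    y: enter (5,3) at t=0.7275
    x: enter (6,3) at t=1.6800 ← occupied
  → r_2 = 1.6800
beam 3: φ=45°, α=150°
  dir = (cos 150°, sin 150°) = (-0.8660, 0.5000); from cell (5,2)
  next x-line at t=0.1848, next y-line at t=1.2600; Δt_x=1.1547, Δt_y=2.0000
    x: enter (4,2) at t=0.1848
    y: enter (4,3) at t=1.2600
    x: enter (3,3) at t=1.3395
    x: enter (2,3) at t=2.4942
    y: enter (2,4) at t=3.2600
    x: enter (1,4) at t=3.6489
    x: enter (0,4) at t=4.8036 ← occupied
  → r_3 = 4.8036
beam 4: φ=90°, α=195°
  dir = (cos 195°, sin 195°) = (-0.9659, -0.2588); from cell (5,2)
  next x-line at t=0.1656, next y-line at t=1.4296; Δt_x=1.0353, Δt_y=3.8637
    x: enter (4,2) at t=0.1656
    x: enter (3,2) at t=1.2009
    y: enter (3,1) at t=1.4296
    x: enter (2,1) at t=2.2362
    x: enter (1,1) at t=3.2715
    x: enter (0,1) at t=4.3067 ← occupied
  → r_4 = 4.3067

ranges = [0.8696, 1.6800, 4.8036, 4.3067]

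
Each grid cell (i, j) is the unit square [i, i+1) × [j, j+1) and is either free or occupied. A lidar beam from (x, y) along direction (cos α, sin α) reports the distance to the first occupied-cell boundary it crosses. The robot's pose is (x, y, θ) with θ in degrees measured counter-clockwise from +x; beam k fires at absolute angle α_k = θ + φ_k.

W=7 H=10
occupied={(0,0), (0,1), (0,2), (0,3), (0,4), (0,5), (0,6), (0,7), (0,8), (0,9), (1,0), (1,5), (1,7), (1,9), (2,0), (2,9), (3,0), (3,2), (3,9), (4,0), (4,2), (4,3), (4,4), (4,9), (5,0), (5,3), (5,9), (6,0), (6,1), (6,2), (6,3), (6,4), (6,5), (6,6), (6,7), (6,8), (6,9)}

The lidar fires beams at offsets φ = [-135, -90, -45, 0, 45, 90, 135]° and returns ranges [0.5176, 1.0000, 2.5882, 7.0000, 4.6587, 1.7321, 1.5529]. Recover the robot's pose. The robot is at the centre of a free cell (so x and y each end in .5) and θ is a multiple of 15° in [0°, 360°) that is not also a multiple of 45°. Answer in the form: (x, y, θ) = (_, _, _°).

(x, y, θ) = (4.5, 8.5, 240°)

The pose lattice has 33·16 = 528 candidates. Test each by forward raycasting.
  (2.5, 4.5, 30°): beam 1 = 3.6235 ≠ 0.5176 ✗
  (4.5, 1.5, 345°): beam 1 = 1.0000 ≠ 0.5176 ✗
  (4.5, 8.5, 345°): beam 1 = 2.8868 ≠ 0.5176 ✗
  (3.5, 5.5, 75°): beam 1 = 1.0000 ≠ 0.5176 ✗
  …
  (4.5, 8.5, 240°): r_1=0.5176, r_2=1.0000, r_3=2.5882, r_4=7.0000, r_5=4.6587, r_6=1.7321, r_7=1.5529 — all match ✓
Only this pose fits every beam.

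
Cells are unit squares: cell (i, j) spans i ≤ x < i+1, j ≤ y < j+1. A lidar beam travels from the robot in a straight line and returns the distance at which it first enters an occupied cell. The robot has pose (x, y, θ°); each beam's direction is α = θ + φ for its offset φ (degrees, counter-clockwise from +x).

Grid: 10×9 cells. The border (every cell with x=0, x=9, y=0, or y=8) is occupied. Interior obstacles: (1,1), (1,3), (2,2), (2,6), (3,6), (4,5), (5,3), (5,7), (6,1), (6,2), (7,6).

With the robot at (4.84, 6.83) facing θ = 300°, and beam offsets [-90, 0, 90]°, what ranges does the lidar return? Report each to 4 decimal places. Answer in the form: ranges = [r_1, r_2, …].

ranges = [0.9699, 6.7319, 0.3400]

beam 1: φ=-90°, α=210°
  direction (-0.8660, -0.5000); cell (4,6); t to first gridline: x 0.9699, y 1.6600 (then +1.1547 / +2.0000)
    (3,6) via x @ 0.9699  # hit
  → r_1 = 0.9699
beam 2: φ=0°, α=300°
  direction (0.5000, -0.8660); cell (4,6); t to first gridline: x 0.3200, y 0.9584 (then +2.0000 / +1.1547)
    (5,6) via x @ 0.3200
    (5,5) via y @ 0.9584
    (5,4) via y @ 2.1131
    (6,4) via x @ 2.3200
    (6,3) via y @ 3.2678
    (7,3) via x @ 4.3200
    (7,2) via y @ 4.4225
    (7,1) via y @ 5.5772
    (8,1) via x @ 6.3200
    (8,0) via y @ 6.7319  # hit
  → r_2 = 6.7319
beam 3: φ=90°, α=30°
  direction (0.8660, 0.5000); cell (4,6); t to first gridline: x 0.1848, y 0.3400 (then +1.1547 / +2.0000)
    (5,6) via x @ 0.1848
    (5,7) via y @ 0.3400  # hit
  → r_3 = 0.3400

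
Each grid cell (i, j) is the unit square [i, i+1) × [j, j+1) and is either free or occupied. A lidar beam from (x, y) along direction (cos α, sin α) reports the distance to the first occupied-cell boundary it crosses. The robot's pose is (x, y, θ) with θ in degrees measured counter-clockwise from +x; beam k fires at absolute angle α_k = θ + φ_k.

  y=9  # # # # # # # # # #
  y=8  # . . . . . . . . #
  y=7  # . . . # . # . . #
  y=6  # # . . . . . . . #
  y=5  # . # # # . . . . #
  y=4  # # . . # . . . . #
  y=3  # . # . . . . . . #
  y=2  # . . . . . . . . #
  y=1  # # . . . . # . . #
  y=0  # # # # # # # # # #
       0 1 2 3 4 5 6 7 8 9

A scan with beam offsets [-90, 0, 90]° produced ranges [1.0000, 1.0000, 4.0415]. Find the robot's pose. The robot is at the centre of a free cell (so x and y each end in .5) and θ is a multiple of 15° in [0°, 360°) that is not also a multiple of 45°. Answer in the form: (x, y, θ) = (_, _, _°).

Enumerate (i+0.5, j+0.5, θ) over the 53 free cells and 16 admissible headings. For each, cast all 3 beams and compare to the given ranges.
  (1.5, 2.5, 105°): beam 1 = 7.7646 ≠ 1.0000 ✗
  (3.5, 8.5, 240°): beam 2 = 2.8868 ≠ 1.0000 ✗
  (2.5, 8.5, 300°): beam 1 = 1.7321 ≠ 1.0000 ✗
  (4.5, 1.5, 300°): beam 2 = 0.5774 ≠ 1.0000 ✗
  …
  (5.5, 6.5, 240°): r_1=1.0000, r_2=1.0000, r_3=4.0415 — all match ✓
No second candidate reproduces the full scan.

(x, y, θ) = (5.5, 6.5, 240°)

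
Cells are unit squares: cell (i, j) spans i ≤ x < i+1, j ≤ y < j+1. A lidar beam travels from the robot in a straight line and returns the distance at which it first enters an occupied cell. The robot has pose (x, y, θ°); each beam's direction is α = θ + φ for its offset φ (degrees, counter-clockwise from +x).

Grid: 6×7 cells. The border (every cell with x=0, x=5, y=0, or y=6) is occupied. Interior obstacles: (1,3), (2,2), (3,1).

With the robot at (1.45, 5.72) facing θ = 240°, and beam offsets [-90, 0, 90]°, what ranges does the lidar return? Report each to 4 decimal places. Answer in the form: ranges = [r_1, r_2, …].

beam 1: φ=-90°, α=150°
  dir = (cos 150°, sin 150°) = (-0.8660, 0.5000); from cell (1,5)
  next x-line at t=0.5196, next y-line at t=0.5600; Δt_x=1.1547, Δt_y=2.0000
    x: enter (0,5) at t=0.5196 ← occupied
  → r_1 = 0.5196
beam 2: φ=0°, α=240°
  dir = (cos 240°, sin 240°) = (-0.5000, -0.8660); from cell (1,5)
  next x-line at t=0.9000, next y-line at t=0.8314; Δt_x=2.0000, Δt_y=1.1547
    y: enter (1,4) at t=0.8314
    x: enter (0,4) at t=0.9000 ← occupied
  → r_2 = 0.9000
beam 3: φ=90°, α=330°
  dir = (cos 330°, sin 330°) = (0.8660, -0.5000); from cell (1,5)
  next x-line at t=0.6351, next y-line at t=1.4400; Δt_x=1.1547, Δt_y=2.0000
    x: enter (2,5) at t=0.6351
    y: enter (2,4) at t=1.4400
    x: enter (3,4) at t=1.7898
    x: enter (4,4) at t=2.9445
    y: enter (4,3) at t=3.4400
    x: enter (5,3) at t=4.0992 ← occupied
  → r_3 = 4.0992

ranges = [0.5196, 0.9000, 4.0992]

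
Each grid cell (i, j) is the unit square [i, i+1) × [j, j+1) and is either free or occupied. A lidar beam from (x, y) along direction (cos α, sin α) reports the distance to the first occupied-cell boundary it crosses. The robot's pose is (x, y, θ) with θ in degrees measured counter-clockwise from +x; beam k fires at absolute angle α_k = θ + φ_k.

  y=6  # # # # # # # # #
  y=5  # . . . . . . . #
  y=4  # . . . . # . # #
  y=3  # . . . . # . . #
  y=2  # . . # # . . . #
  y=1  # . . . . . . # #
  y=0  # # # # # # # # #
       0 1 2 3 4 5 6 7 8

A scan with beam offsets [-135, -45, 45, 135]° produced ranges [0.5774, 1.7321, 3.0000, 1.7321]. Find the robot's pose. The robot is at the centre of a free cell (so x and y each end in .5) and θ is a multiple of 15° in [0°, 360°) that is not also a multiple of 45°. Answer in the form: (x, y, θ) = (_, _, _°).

The pose lattice has 29·16 = 464 candidates. Test each by forward raycasting.
  (7.5, 2.5, 15°): beam 2 = 0.5774 ≠ 1.7321 ✗
  (3.5, 1.5, 240°): beam 1 = 0.5176 ≠ 0.5774 ✗
  (4.5, 1.5, 15°): beam 2 = 1.0000 ≠ 1.7321 ✗
  (1.5, 4.5, 210°): beam 1 = 1.5529 ≠ 0.5774 ✗
  …
  (4.5, 4.5, 105°): r_1=0.5774, r_2=1.7321, r_3=3.0000, r_4=1.7321 — all match ✓
Only this pose fits every beam.

(x, y, θ) = (4.5, 4.5, 105°)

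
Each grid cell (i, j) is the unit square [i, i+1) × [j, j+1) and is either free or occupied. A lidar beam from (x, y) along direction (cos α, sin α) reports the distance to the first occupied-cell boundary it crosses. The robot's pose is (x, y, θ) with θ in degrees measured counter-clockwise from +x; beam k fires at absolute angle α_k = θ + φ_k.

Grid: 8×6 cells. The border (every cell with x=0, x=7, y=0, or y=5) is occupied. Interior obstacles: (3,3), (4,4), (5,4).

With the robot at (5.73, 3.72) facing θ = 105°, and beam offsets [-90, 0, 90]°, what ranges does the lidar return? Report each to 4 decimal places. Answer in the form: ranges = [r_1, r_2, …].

ranges = [1.3148, 0.2899, 1.7910]

beam 1: φ=-90°, α=15°
  direction (0.9659, 0.2588); cell (5,3); t to first gridline: x 0.2795, y 1.0818 (then +1.0353 / +3.8637)
    (6,3) via x @ 0.2795
    (6,4) via y @ 1.0818
    (7,4) via x @ 1.3148  # hit
  → r_1 = 1.3148
beam 2: φ=0°, α=105°
  direction (-0.2588, 0.9659); cell (5,3); t to first gridline: x 2.8205, y 0.2899 (then +3.8637 / +1.0353)
    (5,4) via y @ 0.2899  # hit
  → r_2 = 0.2899
beam 3: φ=90°, α=195°
  direction (-0.9659, -0.2588); cell (5,3); t to first gridline: x 0.7558, y 2.7819 (then +1.0353 / +3.8637)
    (4,3) via x @ 0.7558
    (3,3) via x @ 1.7910  # hit
  → r_3 = 1.7910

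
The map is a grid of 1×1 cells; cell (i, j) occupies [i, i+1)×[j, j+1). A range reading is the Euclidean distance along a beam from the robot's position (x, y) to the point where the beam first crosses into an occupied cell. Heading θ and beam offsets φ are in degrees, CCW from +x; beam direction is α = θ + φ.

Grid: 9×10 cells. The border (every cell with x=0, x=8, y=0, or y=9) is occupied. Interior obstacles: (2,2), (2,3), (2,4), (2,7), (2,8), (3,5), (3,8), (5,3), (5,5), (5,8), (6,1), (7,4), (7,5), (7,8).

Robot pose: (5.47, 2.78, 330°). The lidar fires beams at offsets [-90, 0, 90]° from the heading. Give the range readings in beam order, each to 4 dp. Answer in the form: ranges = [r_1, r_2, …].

beam 1: φ=-90°, α=240°
  direction (-0.5000, -0.8660); cell (5,2); t to first gridline: x 0.9400, y 0.9007 (then +2.0000 / +1.1547)
    (5,1) via y @ 0.9007
    (4,1) via x @ 0.9400
    (4,0) via y @ 2.0554  # hit
  → r_1 = 2.0554
beam 2: φ=0°, α=330°
  direction (0.8660, -0.5000); cell (5,2); t to first gridline: x 0.6120, y 1.5600 (then +1.1547 / +2.0000)
    (6,2) via x @ 0.6120
    (6,1) via y @ 1.5600  # hit
  → r_2 = 1.5600
beam 3: φ=90°, α=60°
  direction (0.5000, 0.8660); cell (5,2); t to first gridline: x 1.0600, y 0.2540 (then +2.0000 / +1.1547)
    (5,3) via y @ 0.2540  # hit
  → r_3 = 0.2540

ranges = [2.0554, 1.5600, 0.2540]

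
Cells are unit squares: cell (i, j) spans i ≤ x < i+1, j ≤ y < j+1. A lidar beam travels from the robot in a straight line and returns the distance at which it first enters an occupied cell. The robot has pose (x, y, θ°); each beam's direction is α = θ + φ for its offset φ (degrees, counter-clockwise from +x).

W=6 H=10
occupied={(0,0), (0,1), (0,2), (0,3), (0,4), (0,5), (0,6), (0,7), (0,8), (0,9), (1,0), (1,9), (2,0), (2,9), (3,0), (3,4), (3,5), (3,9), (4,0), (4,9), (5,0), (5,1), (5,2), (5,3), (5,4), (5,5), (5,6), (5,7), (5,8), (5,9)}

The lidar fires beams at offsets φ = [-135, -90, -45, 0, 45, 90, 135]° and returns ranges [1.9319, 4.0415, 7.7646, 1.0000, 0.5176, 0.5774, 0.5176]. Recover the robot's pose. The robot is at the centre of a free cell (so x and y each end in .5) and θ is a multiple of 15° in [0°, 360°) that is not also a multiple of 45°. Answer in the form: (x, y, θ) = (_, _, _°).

The pose lattice has 30·16 = 480 candidates. Test each by forward raycasting.
  (3.5, 1.5, 255°): beam 1 = 5.0000 ≠ 1.9319 ✗
  (1.5, 8.5, 210°): beam 1 = 0.5176 ≠ 1.9319 ✗
  (1.5, 2.5, 285°): beam 1 = 0.5774 ≠ 1.9319 ✗
  …
  (1.5, 1.5, 120°): r_1=1.9319, r_2=4.0415, r_3=7.7646, r_4=1.0000, r_5=0.5176, r_6=0.5774, r_7=0.5176 — all match ✓
Unique over the lattice → pose = (1.5, 1.5, 120°).

(x, y, θ) = (1.5, 1.5, 120°)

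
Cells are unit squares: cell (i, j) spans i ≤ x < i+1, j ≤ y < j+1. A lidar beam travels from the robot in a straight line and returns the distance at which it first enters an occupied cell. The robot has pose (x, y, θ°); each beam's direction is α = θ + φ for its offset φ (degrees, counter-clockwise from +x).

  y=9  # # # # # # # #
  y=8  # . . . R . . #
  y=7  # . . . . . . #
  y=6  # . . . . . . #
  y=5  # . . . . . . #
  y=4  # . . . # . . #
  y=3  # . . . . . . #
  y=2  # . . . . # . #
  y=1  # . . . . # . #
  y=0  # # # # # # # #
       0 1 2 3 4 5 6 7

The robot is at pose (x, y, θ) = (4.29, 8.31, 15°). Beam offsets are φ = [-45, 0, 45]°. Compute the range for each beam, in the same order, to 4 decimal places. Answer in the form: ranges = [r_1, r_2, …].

ranges = [3.1292, 2.6660, 0.7967]

beam 1: φ=-45°, α=330°
  cosα=0.8660 sinα=-0.5000 | (4,8) | tMaxX 0.8198 tMaxY 0.6200 | tΔX 1.1547 tΔY 2.0000
    t=0.6200 [y] (4,7)
    t=0.8198 [x] (5,7)
    t=1.9745 [x] (6,7)
    t=2.6200 [y] (6,6)
    t=3.1292 [x] (7,6) — stop
  → r_1 = 3.1292
beam 2: φ=0°, α=15°
  cosα=0.9659 sinα=0.2588 | (4,8) | tMaxX 0.7350 tMaxY 2.6660 | tΔX 1.0353 tΔY 3.8637
    t=0.7350 [x] (5,8)
    t=1.7703 [x] (6,8)
    t=2.6660 [y] (6,9) — stop
  → r_2 = 2.6660
beam 3: φ=45°, α=60°
  cosα=0.5000 sinα=0.8660 | (4,8) | tMaxX 1.4200 tMaxY 0.7967 | tΔX 2.0000 tΔY 1.1547
    t=0.7967 [y] (4,9) — stop
  → r_3 = 0.7967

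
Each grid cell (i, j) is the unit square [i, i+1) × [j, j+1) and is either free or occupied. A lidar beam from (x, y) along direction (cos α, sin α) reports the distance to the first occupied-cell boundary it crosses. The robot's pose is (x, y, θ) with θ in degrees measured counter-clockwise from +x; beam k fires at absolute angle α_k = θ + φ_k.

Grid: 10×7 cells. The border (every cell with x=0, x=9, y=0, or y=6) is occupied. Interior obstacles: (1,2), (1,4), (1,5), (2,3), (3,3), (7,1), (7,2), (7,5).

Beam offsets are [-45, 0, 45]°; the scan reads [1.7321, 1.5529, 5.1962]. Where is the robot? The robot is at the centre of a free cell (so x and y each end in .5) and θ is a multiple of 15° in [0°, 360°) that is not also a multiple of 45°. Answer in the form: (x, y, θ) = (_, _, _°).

The pose lattice has 32·16 = 512 candidates. Test each by forward raycasting.
  (6.5, 5.5, 210°): beam 1 = 1.9319 ≠ 1.7321 ✗
  (4.5, 2.5, 285°): beam 3 = 2.8868 ≠ 5.1962 ✗
  (6.5, 5.5, 255°): beam 1 = 3.0000 ≠ 1.7321 ✗
  …
  (3.5, 5.5, 255°): r_1=1.7321, r_2=1.5529, r_3=5.1962 — all match ✓
No second candidate reproduces the full scan.

(x, y, θ) = (3.5, 5.5, 255°)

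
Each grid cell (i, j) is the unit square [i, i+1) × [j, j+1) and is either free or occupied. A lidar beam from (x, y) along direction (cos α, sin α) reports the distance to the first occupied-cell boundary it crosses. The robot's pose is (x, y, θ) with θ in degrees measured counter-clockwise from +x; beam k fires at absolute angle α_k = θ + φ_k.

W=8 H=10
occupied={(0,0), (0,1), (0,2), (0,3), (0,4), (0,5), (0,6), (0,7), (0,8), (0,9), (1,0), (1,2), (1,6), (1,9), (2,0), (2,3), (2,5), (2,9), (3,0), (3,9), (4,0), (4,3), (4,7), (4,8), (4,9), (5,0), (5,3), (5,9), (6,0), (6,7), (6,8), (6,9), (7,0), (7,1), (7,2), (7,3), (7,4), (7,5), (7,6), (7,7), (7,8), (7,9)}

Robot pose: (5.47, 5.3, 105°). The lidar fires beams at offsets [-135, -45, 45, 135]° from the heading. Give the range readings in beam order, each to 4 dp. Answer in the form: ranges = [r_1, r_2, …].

ranges = [1.7667, 1.9630, 5.1615, 1.5011]

beam 1: φ=-135°, α=330°
  direction (0.8660, -0.5000); cell (5,5); t to first gridline: x 0.6120, y 0.6000 (then +1.1547 / +2.0000)
    (5,4) via y @ 0.6000
    (6,4) via x @ 0.6120
    (7,4) via x @ 1.7667  # hit
  → r_1 = 1.7667
beam 2: φ=-45°, α=60°
  direction (0.5000, 0.8660); cell (5,5); t to first gridline: x 1.0600, y 0.8083 (then +2.0000 / +1.1547)
    (5,6) via y @ 0.8083
    (6,6) via x @ 1.0600
    (6,7) via y @ 1.9630  # hit
  → r_2 = 1.9630
beam 3: φ=45°, α=150°
  direction (-0.8660, 0.5000); cell (5,5); t to first gridline: x 0.5427, y 1.4000 (then +1.1547 / +2.0000)
    (4,5) via x @ 0.5427
    (4,6) via y @ 1.4000
    (3,6) via x @ 1.6974
    (2,6) via x @ 2.8521
    (2,7) via y @ 3.4000
    (1,7) via x @ 4.0068
    (0,7) via x @ 5.1615  # hit
  → r_3 = 5.1615
beam 4: φ=135°, α=240°
  direction (-0.5000, -0.8660); cell (5,5); t to first gridline: x 0.9400, y 0.3464 (then +2.0000 / +1.1547)
    (5,4) via y @ 0.3464
    (4,4) via x @ 0.9400
    (4,3) via y @ 1.5011  # hit
  → r_4 = 1.5011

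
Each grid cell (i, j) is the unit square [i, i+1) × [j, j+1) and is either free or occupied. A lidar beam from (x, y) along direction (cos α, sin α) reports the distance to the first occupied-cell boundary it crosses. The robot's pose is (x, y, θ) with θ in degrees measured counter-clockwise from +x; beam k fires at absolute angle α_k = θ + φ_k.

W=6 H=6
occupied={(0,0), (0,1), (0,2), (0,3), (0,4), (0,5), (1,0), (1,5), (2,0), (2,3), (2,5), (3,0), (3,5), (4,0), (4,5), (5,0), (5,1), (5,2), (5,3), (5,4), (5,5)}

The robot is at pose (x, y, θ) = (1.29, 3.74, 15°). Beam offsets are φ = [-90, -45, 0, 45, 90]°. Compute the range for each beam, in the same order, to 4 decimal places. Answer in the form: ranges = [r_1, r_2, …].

ranges = [2.8367, 0.8198, 0.7350, 1.4549, 1.1205]

beam 1: φ=-90°, α=285°
  dir = (cos 285°, sin 285°) = (0.2588, -0.9659); from cell (1,3)
  next x-line at t=2.7432, next y-line at t=0.7661; Δt_x=3.8637, Δt_y=1.0353
    y: enter (1,2) at t=0.7661
    y: enter (1,1) at t=1.8014
    x: enter (2,1) at t=2.7432
    y: enter (2,0) at t=2.8367 ← occupied
  → r_1 = 2.8367
beam 2: φ=-45°, α=330°
  dir = (cos 330°, sin 330°) = (0.8660, -0.5000); from cell (1,3)
  next x-line at t=0.8198, next y-line at t=1.4800; Δt_x=1.1547, Δt_y=2.0000
    x: enter (2,3) at t=0.8198 ← occupied
  → r_2 = 0.8198
beam 3: φ=0°, α=15°
  dir = (cos 15°, sin 15°) = (0.9659, 0.2588); from cell (1,3)
  next x-line at t=0.7350, next y-line at t=1.0046; Δt_x=1.0353, Δt_y=3.8637
    x: enter (2,3) at t=0.7350 ← occupied
  → r_3 = 0.7350
beam 4: φ=45°, α=60°
  dir = (cos 60°, sin 60°) = (0.5000, 0.8660); from cell (1,3)
  next x-line at t=1.4200, next y-line at t=0.3002; Δt_x=2.0000, Δt_y=1.1547
    y: enter (1,4) at t=0.3002
    x: enter (2,4) at t=1.4200
    y: enter (2,5) at t=1.4549 ← occupied
  → r_4 = 1.4549
beam 5: φ=90°, α=105°
  dir = (cos 105°, sin 105°) = (-0.2588, 0.9659); from cell (1,3)
  next x-line at t=1.1205, next y-line at t=0.2692; Δt_x=3.8637, Δt_y=1.0353
    y: enter (1,4) at t=0.2692
    x: enter (0,4) at t=1.1205 ← occupied
  → r_5 = 1.1205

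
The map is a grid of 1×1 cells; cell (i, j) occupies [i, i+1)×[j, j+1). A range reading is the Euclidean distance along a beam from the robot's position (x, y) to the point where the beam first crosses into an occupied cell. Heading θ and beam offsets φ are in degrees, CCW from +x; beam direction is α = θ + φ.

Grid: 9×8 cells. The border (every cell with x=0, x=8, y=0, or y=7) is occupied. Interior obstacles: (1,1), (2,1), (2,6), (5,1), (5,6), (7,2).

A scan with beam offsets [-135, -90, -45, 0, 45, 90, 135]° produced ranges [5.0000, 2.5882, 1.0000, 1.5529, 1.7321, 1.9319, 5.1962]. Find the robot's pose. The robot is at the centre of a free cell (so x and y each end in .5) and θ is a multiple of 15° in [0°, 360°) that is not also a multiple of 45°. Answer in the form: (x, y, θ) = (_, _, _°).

Candidates: 36 free-cell centres × 16 headings = 576 poses. Raycast each; keep the one whose scan matches to 4 dp.
  (6.5, 3.5, 240°): beam 1 = 2.5882 ≠ 5.0000 ✗
  (1.5, 4.5, 210°): beam 1 = 1.9319 ≠ 5.0000 ✗
  (6.5, 5.5, 195°): beam 1 = 1.7321 ≠ 5.0000 ✗
  …
  (3.5, 2.5, 255°): r_1=5.0000, r_2=2.5882, r_3=1.0000, r_4=1.5529, r_5=1.7321, r_6=1.9319, r_7=5.1962 — all match ✓
No second candidate reproduces the full scan.

(x, y, θ) = (3.5, 2.5, 255°)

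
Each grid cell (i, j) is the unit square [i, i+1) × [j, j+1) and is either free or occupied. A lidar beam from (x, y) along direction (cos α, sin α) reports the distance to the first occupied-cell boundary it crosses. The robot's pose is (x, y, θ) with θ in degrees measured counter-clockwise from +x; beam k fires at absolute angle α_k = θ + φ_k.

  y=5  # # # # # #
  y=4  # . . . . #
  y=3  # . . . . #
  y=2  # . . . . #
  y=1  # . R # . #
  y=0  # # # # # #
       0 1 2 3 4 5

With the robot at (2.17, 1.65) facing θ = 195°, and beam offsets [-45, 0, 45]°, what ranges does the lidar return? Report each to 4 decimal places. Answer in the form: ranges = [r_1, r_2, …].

beam 1: φ=-45°, α=150°
  dir = (cos 150°, sin 150°) = (-0.8660, 0.5000); from cell (2,1)
  next x-line at t=0.1963, next y-line at t=0.7000; Δt_x=1.1547, Δt_y=2.0000
    x: enter (1,1) at t=0.1963
    y: enter (1,2) at t=0.7000
    x: enter (0,2) at t=1.3510 ← occupied
  → r_1 = 1.3510
beam 2: φ=0°, α=195°
  dir = (cos 195°, sin 195°) = (-0.9659, -0.2588); from cell (2,1)
  next x-line at t=0.1760, next y-line at t=2.5114; Δt_x=1.0353, Δt_y=3.8637
    x: enter (1,1) at t=0.1760
    x: enter (0,1) at t=1.2113 ← occupied
  → r_2 = 1.2113
beam 3: φ=45°, α=240°
  dir = (cos 240°, sin 240°) = (-0.5000, -0.8660); from cell (2,1)
  next x-line at t=0.3400, next y-line at t=0.7506; Δt_x=2.0000, Δt_y=1.1547
    x: enter (1,1) at t=0.3400
    y: enter (1,0) at t=0.7506 ← occupied
  → r_3 = 0.7506

ranges = [1.3510, 1.2113, 0.7506]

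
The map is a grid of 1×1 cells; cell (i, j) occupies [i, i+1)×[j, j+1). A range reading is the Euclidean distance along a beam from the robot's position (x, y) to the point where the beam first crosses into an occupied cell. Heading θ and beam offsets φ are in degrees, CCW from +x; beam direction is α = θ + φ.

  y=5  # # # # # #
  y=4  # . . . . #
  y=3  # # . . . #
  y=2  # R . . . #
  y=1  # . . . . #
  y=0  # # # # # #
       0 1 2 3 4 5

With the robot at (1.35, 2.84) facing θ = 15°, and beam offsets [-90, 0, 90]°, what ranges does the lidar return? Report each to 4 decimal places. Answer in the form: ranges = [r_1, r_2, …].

ranges = [1.9049, 0.6182, 0.1656]

beam 1: φ=-90°, α=285°
  d=(0.2588,-0.9659)  start (1,2)  tX=2.5114 tY=0.8696  stride 1/|dx|=3.8637 1/|dy|=1.0353
    cross y-line → (1,1), t=0.8696
    cross y-line → (1,0), t=1.9049 (wall)
  → r_1 = 1.9049
beam 2: φ=0°, α=15°
  d=(0.9659,0.2588)  start (1,2)  tX=0.6729 tY=0.6182  stride 1/|dx|=1.0353 1/|dy|=3.8637
    cross y-line → (1,3), t=0.6182 (wall)
  → r_2 = 0.6182
beam 3: φ=90°, α=105°
  d=(-0.2588,0.9659)  start (1,2)  tX=1.3523 tY=0.1656  stride 1/|dx|=3.8637 1/|dy|=1.0353
    cross y-line → (1,3), t=0.1656 (wall)
  → r_3 = 0.1656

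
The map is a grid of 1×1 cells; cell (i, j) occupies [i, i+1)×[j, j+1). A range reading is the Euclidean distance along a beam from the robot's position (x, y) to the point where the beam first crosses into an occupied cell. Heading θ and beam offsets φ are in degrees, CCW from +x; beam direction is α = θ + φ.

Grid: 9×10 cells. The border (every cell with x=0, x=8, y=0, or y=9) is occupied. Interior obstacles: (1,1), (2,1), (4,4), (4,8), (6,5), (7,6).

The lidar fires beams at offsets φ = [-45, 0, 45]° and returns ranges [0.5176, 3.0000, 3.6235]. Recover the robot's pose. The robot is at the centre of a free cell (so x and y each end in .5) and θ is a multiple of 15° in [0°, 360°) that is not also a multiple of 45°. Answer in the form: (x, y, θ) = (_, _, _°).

(x, y, θ) = (4.5, 7.5, 150°)

Enumerate (i+0.5, j+0.5, θ) over the 50 free cells and 16 admissible headings. For each, cast all 3 beams and compare to the given ranges.
  (1.5, 8.5, 75°): beam 1 = 1.0000 ≠ 0.5176 ✗
  (6.5, 2.5, 210°): beam 1 = 5.6940 ≠ 0.5176 ✗
  (5.5, 4.5, 285°): beam 1 = 4.0415 ≠ 0.5176 ✗
  (7.5, 2.5, 30°): beam 2 = 0.5774 ≠ 3.0000 ✗
  …
  (4.5, 7.5, 150°): r_1=0.5176, r_2=3.0000, r_3=3.6235 — all match ✓
Unique over the lattice → pose = (4.5, 7.5, 150°).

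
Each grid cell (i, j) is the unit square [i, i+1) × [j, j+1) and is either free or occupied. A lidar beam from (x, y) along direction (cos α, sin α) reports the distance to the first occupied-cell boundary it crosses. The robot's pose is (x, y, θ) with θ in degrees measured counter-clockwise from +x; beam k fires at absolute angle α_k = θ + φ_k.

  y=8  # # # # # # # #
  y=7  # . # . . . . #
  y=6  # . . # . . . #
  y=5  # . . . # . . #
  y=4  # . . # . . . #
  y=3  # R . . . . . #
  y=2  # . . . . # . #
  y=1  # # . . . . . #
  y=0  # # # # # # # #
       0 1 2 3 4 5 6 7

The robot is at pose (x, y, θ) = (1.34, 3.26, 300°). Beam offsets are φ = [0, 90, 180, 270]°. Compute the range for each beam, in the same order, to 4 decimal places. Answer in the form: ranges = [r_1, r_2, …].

ranges = [2.6096, 1.9168, 0.6800, 0.3926]

beam 1: φ=0°, α=300°
  dir = (cos 300°, sin 300°) = (0.5000, -0.8660); from cell (1,3)
  next x-line at t=1.3200, next y-line at t=0.3002; Δt_x=2.0000, Δt_y=1.1547
    y: enter (1,2) at t=0.3002
    x: enter (2,2) at t=1.3200
    y: enter (2,1) at t=1.4549
    y: enter (2,0) at t=2.6096 ← occupied
  → r_1 = 2.6096
beam 2: φ=90°, α=30°
  dir = (cos 30°, sin 30°) = (0.8660, 0.5000); from cell (1,3)
  next x-line at t=0.7621, next y-line at t=1.4800; Δt_x=1.1547, Δt_y=2.0000
    x: enter (2,3) at t=0.7621
    y: enter (2,4) at t=1.4800
    x: enter (3,4) at t=1.9168 ← occupied
  → r_2 = 1.9168
beam 3: φ=180°, α=120°
  dir = (cos 120°, sin 120°) = (-0.5000, 0.8660); from cell (1,3)
  next x-line at t=0.6800, next y-line at t=0.8545; Δt_x=2.0000, Δt_y=1.1547
    x: enter (0,3) at t=0.6800 ← occupied
  → r_3 = 0.6800
beam 4: φ=270°, α=210°
  dir = (cos 210°, sin 210°) = (-0.8660, -0.5000); from cell (1,3)
  next x-line at t=0.3926, next y-line at t=0.5200; Δt_x=1.1547, Δt_y=2.0000
    x: enter (0,3) at t=0.3926 ← occupied
  → r_4 = 0.3926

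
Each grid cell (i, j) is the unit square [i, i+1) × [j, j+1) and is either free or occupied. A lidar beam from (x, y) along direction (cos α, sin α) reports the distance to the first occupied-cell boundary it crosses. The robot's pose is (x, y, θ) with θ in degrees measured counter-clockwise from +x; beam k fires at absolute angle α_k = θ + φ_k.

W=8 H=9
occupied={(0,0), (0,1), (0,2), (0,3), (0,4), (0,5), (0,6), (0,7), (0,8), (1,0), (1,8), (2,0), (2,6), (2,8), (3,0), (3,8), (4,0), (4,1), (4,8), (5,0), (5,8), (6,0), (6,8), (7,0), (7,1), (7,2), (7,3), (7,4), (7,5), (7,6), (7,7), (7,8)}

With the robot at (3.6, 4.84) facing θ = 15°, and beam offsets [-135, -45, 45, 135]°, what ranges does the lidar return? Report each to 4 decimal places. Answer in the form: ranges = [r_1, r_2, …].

beam 1: φ=-135°, α=240°
  cosα=-0.5000 sinα=-0.8660 | (3,4) | tMaxX 1.2000 tMaxY 0.9699 | tΔX 2.0000 tΔY 1.1547
    t=0.9699 [y] (3,3)
    t=1.2000 [x] (2,3)
    t=2.1246 [y] (2,2)
    t=3.2000 [x] (1,2)
    t=3.2793 [y] (1,1)
    t=4.4341 [y] (1,0) — stop
  → r_1 = 4.4341
beam 2: φ=-45°, α=330°
  cosα=0.8660 sinα=-0.5000 | (3,4) | tMaxX 0.4619 tMaxY 1.6800 | tΔX 1.1547 tΔY 2.0000
    t=0.4619 [x] (4,4)
    t=1.6166 [x] (5,4)
    t=1.6800 [y] (5,3)
    t=2.7713 [x] (6,3)
    t=3.6800 [y] (6,2)
    t=3.9260 [x] (7,2) — stop
  → r_2 = 3.9260
beam 3: φ=45°, α=60°
  cosα=0.5000 sinα=0.8660 | (3,4) | tMaxX 0.8000 tMaxY 0.1848 | tΔX 2.0000 tΔY 1.1547
    t=0.1848 [y] (3,5)
    t=0.8000 [x] (4,5)
    t=1.3395 [y] (4,6)
    t=2.4942 [y] (4,7)
    t=2.8000 [x] (5,7)
    t=3.6489 [y] (5,8) — stop
  → r_3 = 3.6489
beam 4: φ=135°, α=150°
  cosα=-0.8660 sinα=0.5000 | (3,4) | tMaxX 0.6928 tMaxY 0.3200 | tΔX 1.1547 tΔY 2.0000
    t=0.3200 [y] (3,5)
    t=0.6928 [x] (2,5)
    t=1.8475 [x] (1,5)
    t=2.3200 [y] (1,6)
    t=3.0022 [x] (0,6) — stop
  → r_4 = 3.0022

ranges = [4.4341, 3.9260, 3.6489, 3.0022]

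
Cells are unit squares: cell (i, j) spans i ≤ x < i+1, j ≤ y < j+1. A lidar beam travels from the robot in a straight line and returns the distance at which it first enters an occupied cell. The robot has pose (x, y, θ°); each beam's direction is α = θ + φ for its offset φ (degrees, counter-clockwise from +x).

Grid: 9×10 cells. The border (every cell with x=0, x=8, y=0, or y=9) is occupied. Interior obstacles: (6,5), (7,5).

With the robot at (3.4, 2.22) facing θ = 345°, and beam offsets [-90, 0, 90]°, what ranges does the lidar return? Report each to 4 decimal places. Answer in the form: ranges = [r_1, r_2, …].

ranges = [1.2630, 4.7137, 7.0192]

beam 1: φ=-90°, α=255°
  dir = (cos 255°, sin 255°) = (-0.2588, -0.9659); from cell (3,2)
  next x-line at t=1.5455, next y-line at t=0.2278; Δt_x=3.8637, Δt_y=1.0353
    y: enter (3,1) at t=0.2278
    y: enter (3,0) at t=1.2630 ← occupied
  → r_1 = 1.2630
beam 2: φ=0°, α=345°
  dir = (cos 345°, sin 345°) = (0.9659, -0.2588); from cell (3,2)
  next x-line at t=0.6212, next y-line at t=0.8500; Δt_x=1.0353, Δt_y=3.8637
    x: enter (4,2) at t=0.6212
    y: enter (4,1) at t=0.8500
    x: enter (5,1) at t=1.6564
    x: enter (6,1) at t=2.6917
    x: enter (7,1) at t=3.7270
    y: enter (7,0) at t=4.7137 ← occupied
  → r_2 = 4.7137
beam 3: φ=90°, α=75°
  dir = (cos 75°, sin 75°) = (0.2588, 0.9659); from cell (3,2)
  next x-line at t=2.3182, next y-line at t=0.8075; Δt_x=3.8637, Δt_y=1.0353
    y: enter (3,3) at t=0.8075
    y: enter (3,4) at t=1.8428
    x: enter (4,4) at t=2.3182
    y: enter (4,5) at t=2.8781
    y: enter (4,6) at t=3.9133
    y: enter (4,7) at t=4.9486
    y: enter (4,8) at t=5.9839
    x: enter (5,8) at t=6.1819
    y: enter (5,9) at t=7.0192 ← occupied
  → r_3 = 7.0192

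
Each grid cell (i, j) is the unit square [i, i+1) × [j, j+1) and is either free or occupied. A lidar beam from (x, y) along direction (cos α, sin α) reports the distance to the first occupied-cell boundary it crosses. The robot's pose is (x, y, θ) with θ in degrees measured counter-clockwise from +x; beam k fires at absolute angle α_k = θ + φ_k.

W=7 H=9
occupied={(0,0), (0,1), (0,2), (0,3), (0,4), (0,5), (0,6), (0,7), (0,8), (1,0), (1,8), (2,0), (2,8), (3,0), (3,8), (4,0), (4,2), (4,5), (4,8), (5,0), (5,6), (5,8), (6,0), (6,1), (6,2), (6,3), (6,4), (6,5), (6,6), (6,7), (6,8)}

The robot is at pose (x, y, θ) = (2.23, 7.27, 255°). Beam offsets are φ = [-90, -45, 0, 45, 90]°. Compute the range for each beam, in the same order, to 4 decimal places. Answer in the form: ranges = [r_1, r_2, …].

beam 1: φ=-90°, α=165°
  dir = (cos 165°, sin 165°) = (-0.9659, 0.2588); from cell (2,7)
  next x-line at t=0.2381, next y-line at t=2.8205; Δt_x=1.0353, Δt_y=3.8637
    x: enter (1,7) at t=0.2381
    x: enter (0,7) at t=1.2734 ← occupied
  → r_1 = 1.2734
beam 2: φ=-45°, α=210°
  dir = (cos 210°, sin 210°) = (-0.8660, -0.5000); from cell (2,7)
  next x-line at t=0.2656, next y-line at t=0.5400; Δt_x=1.1547, Δt_y=2.0000
    x: enter (1,7) at t=0.2656
    y: enter (1,6) at t=0.5400
    x: enter (0,6) at t=1.4203 ← occupied
  → r_2 = 1.4203
beam 3: φ=0°, α=255°
  dir = (cos 255°, sin 255°) = (-0.2588, -0.9659); from cell (2,7)
  next x-line at t=0.8887, next y-line at t=0.2795; Δt_x=3.8637, Δt_y=1.0353
    y: enter (2,6) at t=0.2795
    x: enter (1,6) at t=0.8887
    y: enter (1,5) at t=1.3148
    y: enter (1,4) at t=2.3501
    y: enter (1,3) at t=3.3854
    y: enter (1,2) at t=4.4206
    x: enter (0,2) at t=4.7524 ← occupied
  → r_3 = 4.7524
beam 4: φ=45°, α=300°
  dir = (cos 300°, sin 300°) = (0.5000, -0.8660); from cell (2,7)
  next x-line at t=1.5400, next y-line at t=0.3118; Δt_x=2.0000, Δt_y=1.1547
    y: enter (2,6) at t=0.3118
    y: enter (2,5) at t=1.4665
    x: enter (3,5) at t=1.5400
    y: enter (3,4) at t=2.6212
    x: enter (4,4) at t=3.5400
    y: enter (4,3) at t=3.7759
    y: enter (4,2) at t=4.9306 ← occupied
  → r_4 = 4.9306
beam 5: φ=90°, α=345°
  dir = (cos 345°, sin 345°) = (0.9659, -0.2588); from cell (2,7)
  next x-line at t=0.7972, next y-line at t=1.0432; Δt_x=1.0353, Δt_y=3.8637
    x: enter (3,7) at t=0.7972
    y: enter (3,6) at t=1.0432
    x: enter (4,6) at t=1.8324
    x: enter (5,6) at t=2.8677 ← occupied
  → r_5 = 2.8677

ranges = [1.2734, 1.4203, 4.7524, 4.9306, 2.8677]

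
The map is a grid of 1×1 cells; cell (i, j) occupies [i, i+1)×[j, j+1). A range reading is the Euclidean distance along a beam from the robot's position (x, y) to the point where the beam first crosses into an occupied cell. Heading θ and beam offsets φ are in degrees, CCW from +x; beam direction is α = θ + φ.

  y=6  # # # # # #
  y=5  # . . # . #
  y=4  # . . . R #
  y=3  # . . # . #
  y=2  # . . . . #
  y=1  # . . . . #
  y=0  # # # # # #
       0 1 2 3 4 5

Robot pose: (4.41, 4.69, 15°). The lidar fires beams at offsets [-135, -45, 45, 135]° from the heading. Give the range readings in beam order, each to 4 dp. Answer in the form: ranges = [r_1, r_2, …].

beam 1: φ=-135°, α=240°
  cosα=-0.5000 sinα=-0.8660 | (4,4) | tMaxX 0.8200 tMaxY 0.7967 | tΔX 2.0000 tΔY 1.1547
    t=0.7967 [y] (4,3)
    t=0.8200 [x] (3,3) — stop
  → r_1 = 0.8200
beam 2: φ=-45°, α=330°
  cosα=0.8660 sinα=-0.5000 | (4,4) | tMaxX 0.6813 tMaxY 1.3800 | tΔX 1.1547 tΔY 2.0000
    t=0.6813 [x] (5,4) — stop
  → r_2 = 0.6813
beam 3: φ=45°, α=60°
  cosα=0.5000 sinα=0.8660 | (4,4) | tMaxX 1.1800 tMaxY 0.3580 | tΔX 2.0000 tΔY 1.1547
    t=0.3580 [y] (4,5)
    t=1.1800 [x] (5,5) — stop
  → r_3 = 1.1800
beam 4: φ=135°, α=150°
  cosα=-0.8660 sinα=0.5000 | (4,4) | tMaxX 0.4734 tMaxY 0.6200 | tΔX 1.1547 tΔY 2.0000
    t=0.4734 [x] (3,4)
    t=0.6200 [y] (3,5) — stop
  → r_4 = 0.6200

ranges = [0.8200, 0.6813, 1.1800, 0.6200]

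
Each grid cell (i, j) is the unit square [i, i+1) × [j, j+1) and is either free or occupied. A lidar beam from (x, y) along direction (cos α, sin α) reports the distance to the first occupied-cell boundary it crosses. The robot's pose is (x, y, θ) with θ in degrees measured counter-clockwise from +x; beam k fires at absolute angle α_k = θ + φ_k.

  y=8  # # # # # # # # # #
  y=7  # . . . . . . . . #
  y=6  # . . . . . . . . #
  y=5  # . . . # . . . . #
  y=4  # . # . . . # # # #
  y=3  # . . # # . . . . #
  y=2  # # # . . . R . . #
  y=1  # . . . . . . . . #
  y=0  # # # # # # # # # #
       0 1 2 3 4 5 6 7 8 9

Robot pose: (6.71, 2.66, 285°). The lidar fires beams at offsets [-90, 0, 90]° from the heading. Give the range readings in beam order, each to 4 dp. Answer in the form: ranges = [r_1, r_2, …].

ranges = [5.9114, 1.7186, 2.3708]

beam 1: φ=-90°, α=195°
  d=(-0.9659,-0.2588)  start (6,2)  tX=0.7350 tY=2.5500  stride 1/|dx|=1.0353 1/|dy|=3.8637
    cross x-line → (5,2), t=0.7350
    cross x-line → (4,2), t=1.7703
    cross y-line → (4,1), t=2.5500
    cross x-line → (3,1), t=2.8056
    cross x-line → (2,1), t=3.8409
    cross x-line → (1,1), t=4.8762
    cross x-line → (0,1), t=5.9114 (wall)
  → r_1 = 5.9114
beam 2: φ=0°, α=285°
  d=(0.2588,-0.9659)  start (6,2)  tX=1.1205 tY=0.6833  stride 1/|dx|=3.8637 1/|dy|=1.0353
    cross y-line → (6,1), t=0.6833
    cross x-line → (7,1), t=1.1205
    cross y-line → (7,0), t=1.7186 (wall)
  → r_2 = 1.7186
beam 3: φ=90°, α=15°
  d=(0.9659,0.2588)  start (6,2)  tX=0.3002 tY=1.3137  stride 1/|dx|=1.0353 1/|dy|=3.8637
    cross x-line → (7,2), t=0.3002
    cross y-line → (7,3), t=1.3137
    cross x-line → (8,3), t=1.3355
    cross x-line → (9,3), t=2.3708 (wall)
  → r_3 = 2.3708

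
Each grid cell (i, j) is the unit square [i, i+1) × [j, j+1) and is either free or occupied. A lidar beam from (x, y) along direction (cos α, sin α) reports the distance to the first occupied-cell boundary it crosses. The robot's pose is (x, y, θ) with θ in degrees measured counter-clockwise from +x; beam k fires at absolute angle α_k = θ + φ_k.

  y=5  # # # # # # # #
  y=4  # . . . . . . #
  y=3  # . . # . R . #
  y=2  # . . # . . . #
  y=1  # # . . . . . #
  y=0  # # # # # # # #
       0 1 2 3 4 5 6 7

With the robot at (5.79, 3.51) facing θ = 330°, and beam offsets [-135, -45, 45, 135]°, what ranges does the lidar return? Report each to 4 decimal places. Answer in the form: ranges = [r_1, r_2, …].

ranges = [1.8531, 2.5985, 1.2527, 1.5426]

beam 1: φ=-135°, α=195°
  direction (-0.9659, -0.2588); cell (5,3); t to first gridline: x 0.8179, y 1.9705 (then +1.0353 / +3.8637)
    (4,3) via x @ 0.8179
    (3,3) via x @ 1.8531  # hit
  → r_1 = 1.8531
beam 2: φ=-45°, α=285°
  direction (0.2588, -0.9659); cell (5,3); t to first gridline: x 0.8114, y 0.5280 (then +3.8637 / +1.0353)
    (5,2) via y @ 0.5280
    (6,2) via x @ 0.8114
    (6,1) via y @ 1.5633
    (6,0) via y @ 2.5985  # hit
  → r_2 = 2.5985
beam 3: φ=45°, α=15°
  direction (0.9659, 0.2588); cell (5,3); t to first gridline: x 0.2174, y 1.8932 (then +1.0353 / +3.8637)
    (6,3) via x @ 0.2174
    (7,3) via x @ 1.2527  # hit
  → r_3 = 1.2527
beam 4: φ=135°, α=105°
  direction (-0.2588, 0.9659); cell (5,3); t to first gridline: x 3.0523, y 0.5073 (then +3.8637 / +1.0353)
    (5,4) via y @ 0.5073
    (5,5) via y @ 1.5426  # hit
  → r_4 = 1.5426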